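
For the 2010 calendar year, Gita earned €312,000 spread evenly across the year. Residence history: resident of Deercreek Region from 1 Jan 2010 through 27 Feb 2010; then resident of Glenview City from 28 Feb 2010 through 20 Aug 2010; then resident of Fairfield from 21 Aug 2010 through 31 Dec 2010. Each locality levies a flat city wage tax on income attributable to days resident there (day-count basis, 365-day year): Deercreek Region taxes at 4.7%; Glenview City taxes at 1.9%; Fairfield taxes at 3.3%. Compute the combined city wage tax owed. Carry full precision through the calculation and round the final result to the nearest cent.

Deercreek Region, 1 Jan – 27 Feb 2010: 58 days → €312,000 × 4.7% × 58/365 = €2,330.1699
Glenview City, 28 Feb – 20 Aug 2010: 174 days → €312,000 × 1.9% × 174/365 = €2,825.9507
Fairfield, 21 Aug – 31 Dec 2010: 133 days → €312,000 × 3.3% × 133/365 = €3,751.6932
Total = €8,907.8137

€8,907.81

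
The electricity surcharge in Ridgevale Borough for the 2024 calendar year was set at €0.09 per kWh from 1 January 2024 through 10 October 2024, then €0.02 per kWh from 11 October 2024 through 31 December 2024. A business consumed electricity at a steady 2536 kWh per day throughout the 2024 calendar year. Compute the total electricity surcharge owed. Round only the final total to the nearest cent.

€68979.20

1 January – 10 October 2024: 284 days × 2536 kWh/day = 720,224 kWh at €0.09/kWh → €64820.16
11 October – 31 December 2024: 82 days × 2536 kWh/day = 207,952 kWh at €0.02/kWh → €4159.04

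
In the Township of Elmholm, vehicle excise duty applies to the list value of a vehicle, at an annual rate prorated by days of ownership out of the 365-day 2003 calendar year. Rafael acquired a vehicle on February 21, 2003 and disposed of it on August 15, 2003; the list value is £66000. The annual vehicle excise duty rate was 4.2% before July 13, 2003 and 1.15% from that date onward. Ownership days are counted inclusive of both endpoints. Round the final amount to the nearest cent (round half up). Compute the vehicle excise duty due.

£1149.12

February 21 – July 12, 2003: 142 days at 4.2% → £66000 × 4.2% × 142/365 = £1078.4219
July 13 – August 15, 2003: 34 days at 1.15% → £66000 × 1.15% × 34/365 = £70.7014
Total = £1149.1233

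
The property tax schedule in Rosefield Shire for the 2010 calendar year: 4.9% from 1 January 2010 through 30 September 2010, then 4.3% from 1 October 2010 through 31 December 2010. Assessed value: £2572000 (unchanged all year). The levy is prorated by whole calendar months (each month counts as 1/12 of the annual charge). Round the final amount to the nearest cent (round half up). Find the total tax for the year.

£122170.00

1 January – 30 September 2010: 9 months at 4.9% → £2572000 × 4.9% × 9/12 = £94521.0000
1 October – 31 December 2010: 3 months at 4.3% → £2572000 × 4.3% × 3/12 = £27649.0000
Total = £122170.0000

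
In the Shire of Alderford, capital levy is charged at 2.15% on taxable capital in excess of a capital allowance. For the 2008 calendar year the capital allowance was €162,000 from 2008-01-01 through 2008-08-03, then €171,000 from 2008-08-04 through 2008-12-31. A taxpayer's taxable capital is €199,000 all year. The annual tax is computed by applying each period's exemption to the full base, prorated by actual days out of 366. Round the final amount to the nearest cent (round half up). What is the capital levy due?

€716.20

2008-01-01 to 2008-08-03: 216 days, exemption €162,000 → (€199,000 − €162,000) × 2.15% × 216/366 = €469.4754
2008-08-04 to 2008-12-31: 150 days, exemption €171,000 → (€199,000 − €171,000) × 2.15% × 150/366 = €246.7213
Total = €716.1967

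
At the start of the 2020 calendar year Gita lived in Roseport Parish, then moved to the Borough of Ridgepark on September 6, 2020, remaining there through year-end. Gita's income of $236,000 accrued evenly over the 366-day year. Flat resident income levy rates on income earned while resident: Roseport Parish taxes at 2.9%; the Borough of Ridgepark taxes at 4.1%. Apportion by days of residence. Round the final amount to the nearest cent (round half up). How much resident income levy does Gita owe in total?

Roseport Parish, January 1 – September 5, 2020: 249 days → $236,000 × 2.9% × 249/366 = $4,656.1639
The Borough of Ridgepark, September 6 – December 31, 2020: 117 days → $236,000 × 4.1% × 117/366 = $3,093.1475
Total = $7,749.3115

$7,749.31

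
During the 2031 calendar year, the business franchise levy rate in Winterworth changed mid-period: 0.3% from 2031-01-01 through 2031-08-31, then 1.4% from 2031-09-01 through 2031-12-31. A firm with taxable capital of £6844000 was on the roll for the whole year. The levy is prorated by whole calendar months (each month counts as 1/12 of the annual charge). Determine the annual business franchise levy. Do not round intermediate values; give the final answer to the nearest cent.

£45626.67

2031-01-01 to 2031-08-31: 8 months at 0.3% → £6844000 × 0.3% × 8/12 = £13688.0000
2031-09-01 to 2031-12-31: 4 months at 1.4% → £6844000 × 1.4% × 4/12 = £31938.6667
Total = £45626.6667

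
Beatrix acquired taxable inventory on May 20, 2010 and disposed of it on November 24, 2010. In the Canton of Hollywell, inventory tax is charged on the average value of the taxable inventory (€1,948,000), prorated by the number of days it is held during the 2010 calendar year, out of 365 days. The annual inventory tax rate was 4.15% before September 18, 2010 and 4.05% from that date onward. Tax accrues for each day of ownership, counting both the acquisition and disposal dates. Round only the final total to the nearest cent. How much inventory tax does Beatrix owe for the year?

€41,497.74

May 20 – September 17, 2010: 121 days at 4.15% → €1,948,000 × 4.15% × 121/365 = €26,799.6767
September 18 – November 24, 2010: 68 days at 4.05% → €1,948,000 × 4.05% × 68/365 = €14,698.0603
Total = €41,497.7370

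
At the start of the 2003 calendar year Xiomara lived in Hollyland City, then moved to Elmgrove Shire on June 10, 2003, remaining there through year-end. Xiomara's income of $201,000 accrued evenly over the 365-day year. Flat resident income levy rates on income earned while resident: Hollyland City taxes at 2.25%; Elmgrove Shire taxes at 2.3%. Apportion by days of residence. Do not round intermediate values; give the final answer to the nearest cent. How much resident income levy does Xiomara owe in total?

Hollyland City, January 1 – June 9, 2003: 160 days → $201,000 × 2.25% × 160/365 = $1,982.4658
Elmgrove Shire, June 10 – December 31, 2003: 205 days → $201,000 × 2.3% × 205/365 = $2,596.4795
Total = $4,578.9452

$4,578.95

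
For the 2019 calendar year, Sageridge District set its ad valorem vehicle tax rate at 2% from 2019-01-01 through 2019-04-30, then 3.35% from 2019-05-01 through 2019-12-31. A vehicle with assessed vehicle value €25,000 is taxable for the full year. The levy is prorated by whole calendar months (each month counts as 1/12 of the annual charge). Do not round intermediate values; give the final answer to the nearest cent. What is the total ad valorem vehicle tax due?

2019-01-01 to 2019-04-30: 4 months at 2% → €25,000 × 2% × 4/12 = €166.6667
2019-05-01 to 2019-12-31: 8 months at 3.35% → €25,000 × 3.35% × 8/12 = €558.3333
Total = €725.0000

€725.00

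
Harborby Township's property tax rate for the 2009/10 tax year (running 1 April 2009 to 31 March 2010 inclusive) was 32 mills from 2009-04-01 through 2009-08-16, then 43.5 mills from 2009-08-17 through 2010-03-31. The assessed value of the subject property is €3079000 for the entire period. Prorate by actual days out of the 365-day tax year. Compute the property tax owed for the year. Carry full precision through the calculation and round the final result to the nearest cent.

2009-04-01 to 2009-08-16: 138 days at 32 mills → €3079000 × 3.2% × 138/365 = €37251.6822
2009-08-17 to 2010-03-31: 227 days at 43.5 mills → €3079000 × 4.35% × 227/365 = €83297.4945
Total = €120549.1767

€120549.18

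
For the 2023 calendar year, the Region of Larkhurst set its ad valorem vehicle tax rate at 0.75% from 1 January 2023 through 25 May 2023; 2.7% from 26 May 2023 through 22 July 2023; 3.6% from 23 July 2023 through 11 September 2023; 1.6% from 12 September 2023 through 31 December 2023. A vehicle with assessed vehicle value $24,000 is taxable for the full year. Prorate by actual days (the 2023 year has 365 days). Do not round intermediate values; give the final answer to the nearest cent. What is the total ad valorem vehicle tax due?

$411.98

1 January – 25 May 2023: 145 days at 0.75% → $24,000 × 0.75% × 145/365 = $71.5068
26 May – 22 July 2023: 58 days at 2.7% → $24,000 × 2.7% × 58/365 = $102.9699
23 July – 11 September 2023: 51 days at 3.6% → $24,000 × 3.6% × 51/365 = $120.7233
12 September – 31 December 2023: 111 days at 1.6% → $24,000 × 1.6% × 111/365 = $116.7781
Total = $411.9781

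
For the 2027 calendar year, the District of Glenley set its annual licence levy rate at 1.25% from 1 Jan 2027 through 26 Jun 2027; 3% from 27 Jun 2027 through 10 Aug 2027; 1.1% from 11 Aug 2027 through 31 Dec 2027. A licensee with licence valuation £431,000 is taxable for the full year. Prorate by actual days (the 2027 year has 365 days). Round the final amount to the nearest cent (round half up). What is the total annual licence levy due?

£6,064.11

1 Jan – 26 Jun 2027: 177 days at 1.25% → £431,000 × 1.25% × 177/365 = £2,612.5685
27 Jun – 10 Aug 2027: 45 days at 3% → £431,000 × 3% × 45/365 = £1,594.1096
11 Aug – 31 Dec 2027: 143 days at 1.1% → £431,000 × 1.1% × 143/365 = £1,857.4329
Total = £6,064.1110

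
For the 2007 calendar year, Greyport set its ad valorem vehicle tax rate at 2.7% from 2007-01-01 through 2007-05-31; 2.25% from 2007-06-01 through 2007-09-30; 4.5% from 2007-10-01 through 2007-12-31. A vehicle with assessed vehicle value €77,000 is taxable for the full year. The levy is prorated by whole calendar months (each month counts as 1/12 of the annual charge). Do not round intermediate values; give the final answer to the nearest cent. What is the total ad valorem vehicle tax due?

€2,310.00

2007-01-01 to 2007-05-31: 5 months at 2.7% → €77,000 × 2.7% × 5/12 = €866.2500
2007-06-01 to 2007-09-30: 4 months at 2.25% → €77,000 × 2.25% × 4/12 = €577.5000
2007-10-01 to 2007-12-31: 3 months at 4.5% → €77,000 × 4.5% × 3/12 = €866.2500
Total = €2,310.0000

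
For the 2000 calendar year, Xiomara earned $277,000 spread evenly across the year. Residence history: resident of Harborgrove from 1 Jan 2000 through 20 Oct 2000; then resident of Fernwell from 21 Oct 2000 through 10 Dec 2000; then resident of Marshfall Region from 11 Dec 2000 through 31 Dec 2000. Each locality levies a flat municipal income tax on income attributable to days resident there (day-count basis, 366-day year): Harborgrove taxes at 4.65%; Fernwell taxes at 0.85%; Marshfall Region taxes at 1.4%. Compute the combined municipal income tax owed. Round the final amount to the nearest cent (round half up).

$10,897.23

Harborgrove, 1 Jan – 20 Oct 2000: 294 days → $277,000 × 4.65% × 294/366 = $10,346.6311
Fernwell, 21 Oct – 10 Dec 2000: 51 days → $277,000 × 0.85% × 51/366 = $328.0861
Marshfall Region, 11 Dec – 31 Dec 2000: 21 days → $277,000 × 1.4% × 21/366 = $222.5082
Total = $10,897.2254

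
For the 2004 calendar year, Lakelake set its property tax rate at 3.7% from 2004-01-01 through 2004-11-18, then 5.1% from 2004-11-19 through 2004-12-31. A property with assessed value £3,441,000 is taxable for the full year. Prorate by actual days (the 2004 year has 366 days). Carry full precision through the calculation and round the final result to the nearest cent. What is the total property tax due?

£132,976.79

2004-01-01 to 2004-11-18: 323 days at 3.7% → £3,441,000 × 3.7% × 323/366 = £112,358.9918
2004-11-19 to 2004-12-31: 43 days at 5.1% → £3,441,000 × 5.1% × 43/366 = £20,617.7951
Total = £132,976.7869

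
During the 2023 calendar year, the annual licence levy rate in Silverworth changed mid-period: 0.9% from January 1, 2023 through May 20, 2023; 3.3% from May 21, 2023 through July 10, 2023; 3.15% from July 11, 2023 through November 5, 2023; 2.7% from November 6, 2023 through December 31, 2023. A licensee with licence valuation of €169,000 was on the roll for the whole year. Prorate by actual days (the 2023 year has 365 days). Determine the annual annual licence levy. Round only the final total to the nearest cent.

€3,783.75

January 1 – May 20, 2023: 140 days at 0.9% → €169,000 × 0.9% × 140/365 = €583.3973
May 21 – July 10, 2023: 51 days at 3.3% → €169,000 × 3.3% × 51/365 = €779.2521
July 11 – November 5, 2023: 118 days at 3.15% → €169,000 × 3.15% × 118/365 = €1,721.0219
November 6 – December 31, 2023: 56 days at 2.7% → €169,000 × 2.7% × 56/365 = €700.0767
Total = €3,783.7479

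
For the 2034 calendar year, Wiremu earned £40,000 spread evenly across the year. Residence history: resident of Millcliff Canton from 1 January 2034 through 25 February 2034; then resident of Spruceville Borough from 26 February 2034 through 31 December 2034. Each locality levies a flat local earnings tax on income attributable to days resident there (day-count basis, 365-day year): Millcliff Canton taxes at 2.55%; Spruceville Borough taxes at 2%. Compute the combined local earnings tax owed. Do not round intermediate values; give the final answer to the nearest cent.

Millcliff Canton, 1 January – 25 February 2034: 56 days → £40,000 × 2.55% × 56/365 = £156.4932
Spruceville Borough, 26 February – 31 December 2034: 309 days → £40,000 × 2% × 309/365 = £677.2603
Total = £833.7534

£833.75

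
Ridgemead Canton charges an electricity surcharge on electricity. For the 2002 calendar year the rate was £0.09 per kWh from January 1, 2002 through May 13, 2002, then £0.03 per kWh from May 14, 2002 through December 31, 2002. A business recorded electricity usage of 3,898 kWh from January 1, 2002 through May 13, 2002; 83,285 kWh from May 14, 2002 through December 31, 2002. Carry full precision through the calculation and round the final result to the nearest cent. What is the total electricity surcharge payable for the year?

January 1 – May 13, 2002: 3,898 kWh at £0.09/kWh → £350.82
May 14 – December 31, 2002: 83,285 kWh at £0.03/kWh → £2498.55

£2849.37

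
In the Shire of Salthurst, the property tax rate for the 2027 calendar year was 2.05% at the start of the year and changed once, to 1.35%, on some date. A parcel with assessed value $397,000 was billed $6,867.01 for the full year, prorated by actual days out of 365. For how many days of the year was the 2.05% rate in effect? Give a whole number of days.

Let d = days at the first rate; then 365 − d days at the second rate.
$397,000 × [2.05%·d + 1.35%·(365−d)] / 365 = $6,867.01
Solving gives d = 198, so the new rate took effect on 18 July 2027.

198 days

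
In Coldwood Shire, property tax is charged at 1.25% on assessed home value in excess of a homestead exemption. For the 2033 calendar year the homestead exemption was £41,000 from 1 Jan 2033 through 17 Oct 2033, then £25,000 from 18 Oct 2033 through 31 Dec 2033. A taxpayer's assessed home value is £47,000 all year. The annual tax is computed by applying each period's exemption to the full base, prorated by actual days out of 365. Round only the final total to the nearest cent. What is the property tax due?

£116.10

1 Jan – 17 Oct 2033: 290 days, exemption £41,000 → (£47,000 − £41,000) × 1.25% × 290/365 = £59.5890
18 Oct – 31 Dec 2033: 75 days, exemption £25,000 → (£47,000 − £25,000) × 1.25% × 75/365 = £56.5068
Total = £116.0959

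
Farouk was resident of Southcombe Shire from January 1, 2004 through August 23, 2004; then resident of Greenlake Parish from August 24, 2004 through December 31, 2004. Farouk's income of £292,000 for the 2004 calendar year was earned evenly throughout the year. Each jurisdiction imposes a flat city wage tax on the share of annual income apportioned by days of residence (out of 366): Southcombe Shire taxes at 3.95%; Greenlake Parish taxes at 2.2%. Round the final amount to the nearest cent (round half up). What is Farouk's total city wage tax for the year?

£9,718.97

Southcombe Shire, January 1 – August 23, 2004: 236 days → £292,000 × 3.95% × 236/366 = £7,437.2240
Greenlake Parish, August 24 – December 31, 2004: 130 days → £292,000 × 2.2% × 130/366 = £2,281.7486
Total = £9,718.9727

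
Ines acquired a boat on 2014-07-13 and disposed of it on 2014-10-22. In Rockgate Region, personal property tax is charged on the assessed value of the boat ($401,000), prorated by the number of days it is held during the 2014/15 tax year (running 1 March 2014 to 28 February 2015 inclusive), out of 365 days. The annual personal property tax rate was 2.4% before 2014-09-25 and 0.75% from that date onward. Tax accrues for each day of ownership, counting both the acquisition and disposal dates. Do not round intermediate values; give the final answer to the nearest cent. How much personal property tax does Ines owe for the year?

$2,181.88

2014-07-13 to 2014-09-24: 74 days at 2.4% → $401,000 × 2.4% × 74/365 = $1,951.1671
2014-09-25 to 2014-10-22: 28 days at 0.75% → $401,000 × 0.75% × 28/365 = $230.7123
Total = $2,181.8795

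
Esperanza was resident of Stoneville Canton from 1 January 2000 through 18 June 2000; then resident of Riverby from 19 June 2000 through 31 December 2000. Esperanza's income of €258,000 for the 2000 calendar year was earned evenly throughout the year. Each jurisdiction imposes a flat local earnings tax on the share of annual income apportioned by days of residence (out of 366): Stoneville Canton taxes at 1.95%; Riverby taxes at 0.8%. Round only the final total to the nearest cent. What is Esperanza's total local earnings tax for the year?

Stoneville Canton, 1 January – 18 June 2000: 170 days → €258,000 × 1.95% × 170/366 = €2,336.8033
Riverby, 19 June – 31 December 2000: 196 days → €258,000 × 0.8% × 196/366 = €1,105.3115
Total = €3,442.1148

€3,442.11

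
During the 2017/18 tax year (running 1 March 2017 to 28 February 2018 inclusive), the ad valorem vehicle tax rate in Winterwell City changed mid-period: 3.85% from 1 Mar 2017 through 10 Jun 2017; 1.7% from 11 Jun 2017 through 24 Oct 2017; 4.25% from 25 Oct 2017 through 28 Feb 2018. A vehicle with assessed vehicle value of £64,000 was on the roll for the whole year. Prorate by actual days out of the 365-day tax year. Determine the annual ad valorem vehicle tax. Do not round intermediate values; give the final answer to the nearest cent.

£2,040.37

1 Mar – 10 Jun 2017: 102 days at 3.85% → £64,000 × 3.85% × 102/365 = £688.5699
11 Jun – 24 Oct 2017: 136 days at 1.7% → £64,000 × 1.7% × 136/365 = £405.3918
25 Oct 2017 – 28 Feb 2018: 127 days at 4.25% → £64,000 × 4.25% × 127/365 = £946.4110
Total = £2,040.3726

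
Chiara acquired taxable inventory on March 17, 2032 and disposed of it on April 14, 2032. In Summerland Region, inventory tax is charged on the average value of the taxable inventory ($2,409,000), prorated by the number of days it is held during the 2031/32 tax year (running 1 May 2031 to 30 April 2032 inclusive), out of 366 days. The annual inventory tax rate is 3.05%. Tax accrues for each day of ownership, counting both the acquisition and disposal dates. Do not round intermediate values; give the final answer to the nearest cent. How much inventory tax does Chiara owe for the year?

Days held (March 17 – April 14, 2032): 29 out of 366
Tax = $2,409,000 × 3.05% × 29/366 = $5,821.7500

$5,821.75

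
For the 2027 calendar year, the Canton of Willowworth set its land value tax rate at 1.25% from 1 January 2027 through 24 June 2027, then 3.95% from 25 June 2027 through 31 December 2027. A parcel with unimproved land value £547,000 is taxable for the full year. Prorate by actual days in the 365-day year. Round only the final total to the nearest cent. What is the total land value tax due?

1 January – 24 June 2027: 175 days at 1.25% → £547,000 × 1.25% × 175/365 = £3,278.2534
25 June – 31 December 2027: 190 days at 3.95% → £547,000 × 3.95% × 190/365 = £11,247.2192
Total = £14,525.4726

£14,525.47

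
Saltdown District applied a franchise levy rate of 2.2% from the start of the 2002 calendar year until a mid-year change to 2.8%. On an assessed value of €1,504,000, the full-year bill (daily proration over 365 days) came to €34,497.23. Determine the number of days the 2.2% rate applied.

308 days

Let d = days at the first rate; then 365 − d days at the second rate.
€1,504,000 × [2.2%·d + 2.8%·(365−d)] / 365 = €34,497.23
Solving gives d = 308, so the new rate took effect on 5 November 2002.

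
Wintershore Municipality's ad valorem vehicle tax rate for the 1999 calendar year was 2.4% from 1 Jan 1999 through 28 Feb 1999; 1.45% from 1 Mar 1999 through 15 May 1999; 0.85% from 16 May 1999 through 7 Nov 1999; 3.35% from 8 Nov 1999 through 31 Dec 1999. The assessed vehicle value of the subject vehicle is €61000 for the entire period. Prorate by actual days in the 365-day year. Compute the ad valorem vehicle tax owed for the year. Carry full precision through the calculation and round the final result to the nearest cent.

€973.16

1 Jan – 28 Feb 1999: 59 days at 2.4% → €61000 × 2.4% × 59/365 = €236.6466
1 Mar – 15 May 1999: 76 days at 1.45% → €61000 × 1.45% × 76/365 = €184.1699
16 May – 7 Nov 1999: 176 days at 0.85% → €61000 × 0.85% × 176/365 = €250.0164
8 Nov – 31 Dec 1999: 54 days at 3.35% → €61000 × 3.35% × 54/365 = €302.3260
Total = €973.1589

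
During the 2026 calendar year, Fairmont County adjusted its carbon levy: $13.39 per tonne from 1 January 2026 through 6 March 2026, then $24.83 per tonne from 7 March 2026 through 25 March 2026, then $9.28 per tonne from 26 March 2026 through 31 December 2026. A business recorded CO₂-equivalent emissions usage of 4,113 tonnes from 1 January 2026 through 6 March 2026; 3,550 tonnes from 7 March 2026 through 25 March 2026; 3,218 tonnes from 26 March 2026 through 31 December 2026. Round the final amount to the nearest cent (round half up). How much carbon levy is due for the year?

1 January – 6 March 2026: 4,113 tonnes at $13.39/tonne → $55,073.07
7 March – 25 March 2026: 3,550 tonnes at $24.83/tonne → $88,146.50
26 March – 31 December 2026: 3,218 tonnes at $9.28/tonne → $29,863.04

$173,082.61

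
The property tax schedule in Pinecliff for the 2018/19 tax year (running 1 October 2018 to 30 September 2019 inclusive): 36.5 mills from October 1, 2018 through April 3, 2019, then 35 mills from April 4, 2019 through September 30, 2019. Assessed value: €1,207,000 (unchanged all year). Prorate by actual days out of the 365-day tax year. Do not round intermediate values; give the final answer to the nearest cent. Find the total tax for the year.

€43,162.65

October 1, 2018 – April 3, 2019: 185 days at 36.5 mills → €1,207,000 × 3.65% × 185/365 = €22,329.5000
April 4 – September 30, 2019: 180 days at 35 mills → €1,207,000 × 3.5% × 180/365 = €20,833.1507
Total = €43,162.6507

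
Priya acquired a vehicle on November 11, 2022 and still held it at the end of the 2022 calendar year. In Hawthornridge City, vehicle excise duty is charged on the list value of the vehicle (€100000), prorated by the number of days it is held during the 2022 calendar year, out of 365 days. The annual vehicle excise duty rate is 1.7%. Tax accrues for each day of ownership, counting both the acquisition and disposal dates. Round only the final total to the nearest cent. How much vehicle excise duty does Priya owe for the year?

€237.53

Days held (November 11 – December 31, 2022): 51 out of 365
Tax = €100000 × 1.7% × 51/365 = €237.5342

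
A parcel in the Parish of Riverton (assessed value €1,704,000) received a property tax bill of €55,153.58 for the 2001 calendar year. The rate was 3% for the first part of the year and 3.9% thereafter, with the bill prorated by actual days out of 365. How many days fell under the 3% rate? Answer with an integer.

Let d = days at the first rate; then 365 − d days at the second rate.
€1,704,000 × [3%·d + 3.9%·(365−d)] / 365 = €55,153.58
Solving gives d = 269, so the new rate took effect on 27 Sep 2001.

269 days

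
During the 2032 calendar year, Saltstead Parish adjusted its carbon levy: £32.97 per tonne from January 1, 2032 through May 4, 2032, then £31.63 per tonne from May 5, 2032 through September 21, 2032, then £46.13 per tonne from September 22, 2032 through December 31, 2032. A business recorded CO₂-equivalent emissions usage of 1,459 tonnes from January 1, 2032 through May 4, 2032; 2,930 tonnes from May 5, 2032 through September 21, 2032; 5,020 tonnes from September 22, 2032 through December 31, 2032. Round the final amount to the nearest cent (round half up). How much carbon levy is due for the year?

January 1 – May 4, 2032: 1,459 tonnes at £32.97/tonne → £48,103.23
May 5 – September 21, 2032: 2,930 tonnes at £31.63/tonne → £92,675.90
September 22 – December 31, 2032: 5,020 tonnes at £46.13/tonne → £231,572.60

£372,351.73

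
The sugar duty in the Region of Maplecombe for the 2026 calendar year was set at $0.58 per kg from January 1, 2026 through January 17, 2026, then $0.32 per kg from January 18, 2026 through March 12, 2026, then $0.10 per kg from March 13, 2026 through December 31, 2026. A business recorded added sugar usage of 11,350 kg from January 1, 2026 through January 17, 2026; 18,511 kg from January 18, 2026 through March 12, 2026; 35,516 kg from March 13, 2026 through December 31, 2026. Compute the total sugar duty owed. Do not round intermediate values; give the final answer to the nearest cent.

$16,058.12

January 1 – January 17, 2026: 11,350 kg at $0.58/kg → $6,583.00
January 18 – March 12, 2026: 18,511 kg at $0.32/kg → $5,923.52
March 13 – December 31, 2026: 35,516 kg at $0.10/kg → $3,551.60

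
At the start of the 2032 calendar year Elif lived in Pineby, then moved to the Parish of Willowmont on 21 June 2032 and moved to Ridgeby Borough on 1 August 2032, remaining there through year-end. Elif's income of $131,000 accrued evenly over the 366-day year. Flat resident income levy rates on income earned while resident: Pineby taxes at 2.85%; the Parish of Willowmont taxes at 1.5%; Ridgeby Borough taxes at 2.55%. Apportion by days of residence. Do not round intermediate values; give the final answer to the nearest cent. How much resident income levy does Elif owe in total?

Pineby, 1 January – 20 June 2032: 172 days → $131,000 × 2.85% × 172/366 = $1,754.5410
The Parish of Willowmont, 21 June – 31 July 2032: 41 days → $131,000 × 1.5% × 41/366 = $220.1230
Ridgeby Borough, 1 August – 31 December 2032: 153 days → $131,000 × 2.55% × 153/366 = $1,396.4385
Total = $3,371.1025

$3,371.10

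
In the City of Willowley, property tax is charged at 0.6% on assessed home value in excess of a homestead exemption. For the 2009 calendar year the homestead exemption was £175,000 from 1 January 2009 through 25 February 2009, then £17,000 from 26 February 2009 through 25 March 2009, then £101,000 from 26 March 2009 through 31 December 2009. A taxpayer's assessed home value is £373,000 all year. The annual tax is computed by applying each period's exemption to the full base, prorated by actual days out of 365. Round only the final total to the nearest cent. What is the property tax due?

1 January – 25 February 2009: 56 days, exemption £175,000 → (£373,000 − £175,000) × 0.6% × 56/365 = £182.2685
26 February – 25 March 2009: 28 days, exemption £17,000 → (£373,000 − £17,000) × 0.6% × 28/365 = £163.8575
26 March – 31 December 2009: 281 days, exemption £101,000 → (£373,000 − £101,000) × 0.6% × 281/365 = £1,256.4164
Total = £1,602.5425

£1,602.54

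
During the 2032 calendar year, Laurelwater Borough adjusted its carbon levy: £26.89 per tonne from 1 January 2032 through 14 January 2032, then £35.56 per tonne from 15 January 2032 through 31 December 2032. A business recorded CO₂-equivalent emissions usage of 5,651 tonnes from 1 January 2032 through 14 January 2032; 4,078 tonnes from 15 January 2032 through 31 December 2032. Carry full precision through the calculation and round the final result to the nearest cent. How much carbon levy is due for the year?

1 January – 14 January 2032: 5,651 tonnes at £26.89/tonne → £151,955.39
15 January – 31 December 2032: 4,078 tonnes at £35.56/tonne → £145,013.68

£296,969.07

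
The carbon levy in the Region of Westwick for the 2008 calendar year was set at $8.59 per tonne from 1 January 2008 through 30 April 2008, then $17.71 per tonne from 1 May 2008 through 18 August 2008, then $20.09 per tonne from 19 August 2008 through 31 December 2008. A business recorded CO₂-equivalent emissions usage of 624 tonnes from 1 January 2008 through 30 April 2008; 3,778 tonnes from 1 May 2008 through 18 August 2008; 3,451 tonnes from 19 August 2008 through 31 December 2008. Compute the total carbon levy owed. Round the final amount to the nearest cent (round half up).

$141,599.13

1 January – 30 April 2008: 624 tonnes at $8.59/tonne → $5,360.16
1 May – 18 August 2008: 3,778 tonnes at $17.71/tonne → $66,908.38
19 August – 31 December 2008: 3,451 tonnes at $20.09/tonne → $69,330.59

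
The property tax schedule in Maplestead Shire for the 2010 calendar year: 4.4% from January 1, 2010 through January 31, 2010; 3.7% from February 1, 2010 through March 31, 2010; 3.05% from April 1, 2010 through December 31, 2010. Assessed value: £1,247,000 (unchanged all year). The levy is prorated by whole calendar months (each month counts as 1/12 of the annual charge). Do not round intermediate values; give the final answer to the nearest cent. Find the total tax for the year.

January 1 – January 31, 2010: 1 month at 4.4% → £1,247,000 × 4.4% × 1/12 = £4,572.3333
February 1 – March 31, 2010: 2 months at 3.7% → £1,247,000 × 3.7% × 2/12 = £7,689.8333
April 1 – December 31, 2010: 9 months at 3.05% → £1,247,000 × 3.05% × 9/12 = £28,525.1250
Total = £40,787.2917

£40,787.29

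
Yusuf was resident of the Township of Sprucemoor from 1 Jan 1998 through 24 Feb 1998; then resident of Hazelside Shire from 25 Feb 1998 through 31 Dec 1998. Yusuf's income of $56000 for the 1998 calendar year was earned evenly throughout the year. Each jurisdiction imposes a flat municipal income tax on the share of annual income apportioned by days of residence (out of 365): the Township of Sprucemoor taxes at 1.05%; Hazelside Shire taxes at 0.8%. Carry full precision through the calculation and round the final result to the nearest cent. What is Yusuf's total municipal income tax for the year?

$469.10

The Township of Sprucemoor, 1 Jan – 24 Feb 1998: 55 days → $56000 × 1.05% × 55/365 = $88.6027
Hazelside Shire, 25 Feb – 31 Dec 1998: 310 days → $56000 × 0.8% × 310/365 = $380.4932
Total = $469.0959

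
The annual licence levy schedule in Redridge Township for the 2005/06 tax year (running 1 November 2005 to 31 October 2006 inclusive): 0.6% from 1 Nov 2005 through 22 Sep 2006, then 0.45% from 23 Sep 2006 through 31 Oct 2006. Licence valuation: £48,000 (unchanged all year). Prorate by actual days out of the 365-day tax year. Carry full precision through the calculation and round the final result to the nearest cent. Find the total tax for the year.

£280.31

1 Nov 2005 – 22 Sep 2006: 326 days at 0.6% → £48,000 × 0.6% × 326/365 = £257.2274
23 Sep – 31 Oct 2006: 39 days at 0.45% → £48,000 × 0.45% × 39/365 = £23.0795
Total = £280.3068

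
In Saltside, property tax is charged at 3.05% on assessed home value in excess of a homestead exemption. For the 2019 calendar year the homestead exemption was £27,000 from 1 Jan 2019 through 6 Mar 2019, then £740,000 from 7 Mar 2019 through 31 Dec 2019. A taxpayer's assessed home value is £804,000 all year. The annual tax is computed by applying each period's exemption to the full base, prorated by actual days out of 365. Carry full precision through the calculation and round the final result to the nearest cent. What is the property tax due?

£5,824.66

1 Jan – 6 Mar 2019: 65 days, exemption £27,000 → (£804,000 − £27,000) × 3.05% × 65/365 = £4,220.2808
7 Mar – 31 Dec 2019: 300 days, exemption £740,000 → (£804,000 − £740,000) × 3.05% × 300/365 = £1,604.3836
Total = £5,824.6644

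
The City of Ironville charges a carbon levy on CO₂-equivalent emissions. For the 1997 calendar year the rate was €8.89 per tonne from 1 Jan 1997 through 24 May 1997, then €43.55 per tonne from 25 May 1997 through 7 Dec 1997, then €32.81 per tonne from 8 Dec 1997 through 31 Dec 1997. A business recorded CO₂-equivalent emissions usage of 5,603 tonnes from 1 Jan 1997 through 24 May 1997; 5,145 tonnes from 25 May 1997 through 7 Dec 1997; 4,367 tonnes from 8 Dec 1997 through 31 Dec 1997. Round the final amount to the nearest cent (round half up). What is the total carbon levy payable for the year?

1 Jan – 24 May 1997: 5,603 tonnes at €8.89/tonne → €49,810.67
25 May – 7 Dec 1997: 5,145 tonnes at €43.55/tonne → €224,064.75
8 Dec – 31 Dec 1997: 4,367 tonnes at €32.81/tonne → €143,281.27

€417,156.69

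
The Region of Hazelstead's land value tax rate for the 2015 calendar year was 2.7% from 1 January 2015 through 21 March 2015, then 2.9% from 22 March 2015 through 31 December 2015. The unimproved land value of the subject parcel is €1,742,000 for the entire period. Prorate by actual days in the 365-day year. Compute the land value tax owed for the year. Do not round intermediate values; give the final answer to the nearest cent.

1 January – 21 March 2015: 80 days at 2.7% → €1,742,000 × 2.7% × 80/365 = €10,308.8219
22 March – 31 December 2015: 285 days at 2.9% → €1,742,000 × 2.9% × 285/365 = €39,445.5616
Total = €49,754.3836

€49,754.38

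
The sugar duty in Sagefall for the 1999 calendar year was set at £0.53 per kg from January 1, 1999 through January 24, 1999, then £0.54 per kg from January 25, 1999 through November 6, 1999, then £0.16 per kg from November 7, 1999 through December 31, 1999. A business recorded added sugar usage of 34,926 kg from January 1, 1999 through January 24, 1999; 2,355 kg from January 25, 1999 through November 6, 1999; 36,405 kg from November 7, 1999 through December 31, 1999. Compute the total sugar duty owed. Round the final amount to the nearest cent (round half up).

£25,607.28

January 1 – January 24, 1999: 34,926 kg at £0.53/kg → £18,510.78
January 25 – November 6, 1999: 2,355 kg at £0.54/kg → £1,271.70
November 7 – December 31, 1999: 36,405 kg at £0.16/kg → £5,824.80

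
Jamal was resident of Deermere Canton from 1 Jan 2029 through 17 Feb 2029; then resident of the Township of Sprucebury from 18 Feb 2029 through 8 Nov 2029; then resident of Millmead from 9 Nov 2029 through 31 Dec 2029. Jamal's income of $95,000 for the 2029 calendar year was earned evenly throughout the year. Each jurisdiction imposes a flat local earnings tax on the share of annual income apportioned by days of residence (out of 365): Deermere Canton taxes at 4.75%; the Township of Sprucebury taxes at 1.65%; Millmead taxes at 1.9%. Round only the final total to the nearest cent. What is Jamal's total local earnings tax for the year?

Deermere Canton, 1 Jan – 17 Feb 2029: 48 days → $95,000 × 4.75% × 48/365 = $593.4247
The Township of Sprucebury, 18 Feb – 8 Nov 2029: 264 days → $95,000 × 1.65% × 264/365 = $1,133.7534
Millmead, 9 Nov – 31 Dec 2029: 53 days → $95,000 × 1.9% × 53/365 = $262.0959
Total = $1,989.2740

$1,989.27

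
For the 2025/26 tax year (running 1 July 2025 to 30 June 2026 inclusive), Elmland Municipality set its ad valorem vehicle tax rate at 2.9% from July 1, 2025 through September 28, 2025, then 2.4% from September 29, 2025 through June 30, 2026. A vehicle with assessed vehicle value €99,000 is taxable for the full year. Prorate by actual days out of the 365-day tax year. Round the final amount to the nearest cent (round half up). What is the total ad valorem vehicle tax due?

€2,498.05

July 1 – September 28, 2025: 90 days at 2.9% → €99,000 × 2.9% × 90/365 = €707.9178
September 29, 2025 – June 30, 2026: 275 days at 2.4% → €99,000 × 2.4% × 275/365 = €1,790.1370
Total = €2,498.0548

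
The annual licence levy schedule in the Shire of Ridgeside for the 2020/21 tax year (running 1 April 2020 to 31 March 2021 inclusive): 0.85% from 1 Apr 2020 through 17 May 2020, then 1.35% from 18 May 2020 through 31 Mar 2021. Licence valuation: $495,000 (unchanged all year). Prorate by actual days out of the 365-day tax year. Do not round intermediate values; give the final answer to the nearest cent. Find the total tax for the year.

1 Apr – 17 May 2020: 47 days at 0.85% → $495,000 × 0.85% × 47/365 = $541.7877
18 May 2020 – 31 Mar 2021: 318 days at 1.35% → $495,000 × 1.35% × 318/365 = $5,822.0137
Total = $6,363.8014

$6,363.80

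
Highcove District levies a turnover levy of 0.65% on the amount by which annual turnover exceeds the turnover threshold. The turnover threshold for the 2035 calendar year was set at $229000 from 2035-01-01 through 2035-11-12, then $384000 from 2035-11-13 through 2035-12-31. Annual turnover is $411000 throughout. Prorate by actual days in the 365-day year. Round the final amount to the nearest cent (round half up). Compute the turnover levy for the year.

$1047.75

2035-01-01 to 2035-11-12: 316 days, exemption $229000 → ($411000 − $229000) × 0.65% × 316/365 = $1024.1863
2035-11-13 to 2035-12-31: 49 days, exemption $384000 → ($411000 − $384000) × 0.65% × 49/365 = $23.5603
Total = $1047.7466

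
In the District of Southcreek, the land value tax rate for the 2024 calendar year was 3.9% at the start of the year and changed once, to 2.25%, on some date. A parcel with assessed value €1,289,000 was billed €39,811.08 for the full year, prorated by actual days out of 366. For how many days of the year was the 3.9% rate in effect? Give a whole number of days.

186 days

Let d = days at the first rate; then 366 − d days at the second rate.
€1,289,000 × [3.9%·d + 2.25%·(366−d)] / 366 = €39,811.08
Solving gives d = 186, so the new rate took effect on 5 July 2024.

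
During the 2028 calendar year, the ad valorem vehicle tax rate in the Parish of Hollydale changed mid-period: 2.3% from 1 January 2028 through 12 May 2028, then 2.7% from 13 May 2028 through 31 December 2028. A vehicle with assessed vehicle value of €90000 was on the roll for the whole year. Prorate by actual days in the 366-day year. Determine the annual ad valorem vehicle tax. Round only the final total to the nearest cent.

1 January – 12 May 2028: 133 days at 2.3% → €90000 × 2.3% × 133/366 = €752.2131
13 May – 31 December 2028: 233 days at 2.7% → €90000 × 2.7% × 233/366 = €1546.9672
Total = €2299.1803

€2299.18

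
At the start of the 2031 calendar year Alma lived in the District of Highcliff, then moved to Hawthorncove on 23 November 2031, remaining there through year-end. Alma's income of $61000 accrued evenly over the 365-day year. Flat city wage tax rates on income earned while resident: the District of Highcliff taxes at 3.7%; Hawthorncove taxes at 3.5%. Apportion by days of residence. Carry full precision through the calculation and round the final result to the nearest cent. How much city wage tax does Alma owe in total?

The District of Highcliff, 1 January – 22 November 2031: 326 days → $61000 × 3.7% × 326/365 = $2015.8411
Hawthorncove, 23 November – 31 December 2031: 39 days → $61000 × 3.5% × 39/365 = $228.1233
Total = $2243.9644

$2243.96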